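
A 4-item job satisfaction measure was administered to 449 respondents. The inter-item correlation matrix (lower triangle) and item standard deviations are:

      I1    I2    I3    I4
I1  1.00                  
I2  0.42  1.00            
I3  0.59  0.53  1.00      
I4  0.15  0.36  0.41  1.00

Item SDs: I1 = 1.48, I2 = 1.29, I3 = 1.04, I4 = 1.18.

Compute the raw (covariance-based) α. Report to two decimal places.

Σσ²ᵢ = 1.48² + 1.29² + 1.04² + 1.18² = 6.3285
Covariances σ_ij = r_ij · s_i · s_j:
  σ(I1,I2) = 0.42 × 1.48 × 1.29 = 0.8019
  σ(I1,I3) = 0.59 × 1.48 × 1.04 = 0.9081
  σ(I1,I4) = 0.15 × 1.48 × 1.18 = 0.2620
  σ(I2,I3) = 0.53 × 1.29 × 1.04 = 0.7110
  σ(I2,I4) = 0.36 × 1.29 × 1.18 = 0.5480
  σ(I3,I4) = 0.41 × 1.04 × 1.18 = 0.5032
σ²_T = Σσ²ᵢ + 2·Σσ_ij = 6.3285 + 2 × 3.7342 = 13.7969
α = (4/3)·(1 − 6.3285/13.7969) = 0.72

α = 0.72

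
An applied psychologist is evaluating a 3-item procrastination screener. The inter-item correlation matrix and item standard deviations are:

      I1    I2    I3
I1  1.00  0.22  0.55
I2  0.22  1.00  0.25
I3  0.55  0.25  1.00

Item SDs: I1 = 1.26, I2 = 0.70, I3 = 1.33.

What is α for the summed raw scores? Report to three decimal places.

Σσ²ᵢ = 1.26² + 0.70² + 1.33² = 3.8465
Covariances σ_ij = r_ij · s_i · s_j:
  σ(I1,I2) = 0.22 × 1.26 × 0.70 = 0.1940
  σ(I1,I3) = 0.55 × 1.26 × 1.33 = 0.9217
  σ(I2,I3) = 0.25 × 0.70 × 1.33 = 0.2327
σ²_T = Σσ²ᵢ + 2·Σσ_ij = 3.8465 + 2 × 1.3484 = 6.5433
α = (3/2)·(1 − 3.8465/6.5433) = 0.618

α = 0.618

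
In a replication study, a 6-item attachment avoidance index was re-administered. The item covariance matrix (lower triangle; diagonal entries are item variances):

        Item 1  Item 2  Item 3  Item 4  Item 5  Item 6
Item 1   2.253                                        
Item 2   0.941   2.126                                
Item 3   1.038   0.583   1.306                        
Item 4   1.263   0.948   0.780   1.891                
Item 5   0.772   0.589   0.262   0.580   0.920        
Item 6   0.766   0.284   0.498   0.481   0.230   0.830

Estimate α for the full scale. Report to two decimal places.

α = 0.82

sum of item variances = 2.253 + 2.126 + 1.306 + 1.891 + 0.920 + 0.830 = 9.326
Sum of the distinct covariances = 10.015
Var(T) = 9.326 + 2 × 10.015 = 29.356
α = (k/(k−1))·(1 − sum of item variances/Var(T)) = (6/5)·(1 − 9.326/29.356) = 0.82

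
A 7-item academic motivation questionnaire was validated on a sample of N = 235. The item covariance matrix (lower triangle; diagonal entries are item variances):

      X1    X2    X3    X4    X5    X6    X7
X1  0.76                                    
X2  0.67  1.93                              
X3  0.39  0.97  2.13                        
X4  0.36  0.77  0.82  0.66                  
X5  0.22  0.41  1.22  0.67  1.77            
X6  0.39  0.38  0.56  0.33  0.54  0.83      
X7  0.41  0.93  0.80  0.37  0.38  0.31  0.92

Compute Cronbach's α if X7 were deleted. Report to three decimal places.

Remaining items: X1, X2, X3, X4, X5, X6 (k = 6).
Σσᵢ² = 0.76 + 1.93 + 2.13 + 0.66 + 1.77 + 0.83 = 8.08
total variance = 8.08 + 2 × 8.70 = 25.48
α (item deleted) = (6/5)·(1 − 8.08/25.48) = 0.819

Cronbach's α = 0.819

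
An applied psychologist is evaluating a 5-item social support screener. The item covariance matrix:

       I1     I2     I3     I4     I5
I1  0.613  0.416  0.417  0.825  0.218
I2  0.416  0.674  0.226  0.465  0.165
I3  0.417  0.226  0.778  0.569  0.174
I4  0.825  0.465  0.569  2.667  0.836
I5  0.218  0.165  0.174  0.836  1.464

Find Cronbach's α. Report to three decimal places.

Σσ²ᵢ = 0.613 + 0.674 + 0.778 + 2.667 + 1.464 = 6.196
Sum of off-diagonal covariances = 4.311
total variance = 6.196 + 2 × 4.311 = 14.818
α = (k/(k−1))·(1 − Σσ²ᵢ/total variance) = (5/4)·(1 − 6.196/14.818) = 0.727

Cronbach's α = 0.727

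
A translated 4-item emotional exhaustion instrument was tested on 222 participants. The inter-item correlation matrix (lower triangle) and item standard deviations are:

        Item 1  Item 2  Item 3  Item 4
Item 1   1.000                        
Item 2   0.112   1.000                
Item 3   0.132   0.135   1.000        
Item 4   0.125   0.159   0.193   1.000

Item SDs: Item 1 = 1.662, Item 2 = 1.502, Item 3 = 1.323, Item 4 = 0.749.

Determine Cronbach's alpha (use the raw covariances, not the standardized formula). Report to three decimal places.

α = 0.362

Σσ²ᵢ = 1.662² + 1.502² + 1.323² + 0.749² = 7.3296
Covariances σ_ij = r_ij · s_i · s_j:
  σ(Item 1,Item 2) = 0.112 × 1.662 × 1.502 = 0.2796
  σ(Item 1,Item 3) = 0.132 × 1.662 × 1.323 = 0.2902
  σ(Item 1,Item 4) = 0.125 × 1.662 × 0.749 = 0.1556
  σ(Item 2,Item 3) = 0.135 × 1.502 × 1.323 = 0.2683
  σ(Item 2,Item 4) = 0.159 × 1.502 × 0.749 = 0.1789
  σ(Item 3,Item 4) = 0.193 × 1.323 × 0.749 = 0.1912
σ²_T = Σσ²ᵢ + 2·Σσ_ij = 7.3296 + 2 × 1.3638 = 10.0572
α = (4/3)·(1 − 7.3296/10.0572) = 0.362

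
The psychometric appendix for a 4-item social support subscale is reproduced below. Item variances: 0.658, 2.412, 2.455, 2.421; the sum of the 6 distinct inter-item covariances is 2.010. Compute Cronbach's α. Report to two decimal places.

Σσ²ᵢ = 0.658 + 2.412 + 2.455 + 2.421 = 7.946
Sum of distinct covariances = 2.010
σ²_T = Σσ²ᵢ + 2·Σcov = 7.946 + 2 × 2.010 = 11.966
α = (4/3)·(1 − 7.946/11.966) = 0.45

α = 0.45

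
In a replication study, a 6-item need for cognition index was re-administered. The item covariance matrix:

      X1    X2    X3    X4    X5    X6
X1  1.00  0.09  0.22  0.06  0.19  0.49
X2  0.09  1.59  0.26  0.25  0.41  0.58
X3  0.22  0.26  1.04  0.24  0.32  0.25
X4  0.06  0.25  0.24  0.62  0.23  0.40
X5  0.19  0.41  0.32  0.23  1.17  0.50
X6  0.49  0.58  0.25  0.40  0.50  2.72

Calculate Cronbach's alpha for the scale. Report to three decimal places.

α = 0.629

Σσ²ᵢ = 1.00 + 1.59 + 1.04 + 0.62 + 1.17 + 2.72 = 8.14
Sum of off-diagonal covariances = 4.49
Var(T) = 8.14 + 2 × 4.49 = 17.12
α = (k/(k−1))·(1 − Σσ²ᵢ/Var(T)) = (6/5)·(1 − 8.14/17.12) = 0.629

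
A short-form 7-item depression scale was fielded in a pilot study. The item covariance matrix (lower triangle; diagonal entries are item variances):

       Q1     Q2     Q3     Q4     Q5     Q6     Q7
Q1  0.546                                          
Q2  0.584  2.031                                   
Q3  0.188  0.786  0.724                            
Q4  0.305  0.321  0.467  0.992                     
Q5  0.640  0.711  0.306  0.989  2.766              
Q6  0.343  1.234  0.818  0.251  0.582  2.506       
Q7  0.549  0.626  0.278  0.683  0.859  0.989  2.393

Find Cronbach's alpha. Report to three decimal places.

ΣVar(i) = 0.546 + 2.031 + 0.724 + 0.992 + 2.766 + 2.506 + 2.393 = 11.958
Sum of the distinct covariances = 12.509
Var(T) = 11.958 + 2 × 12.509 = 36.976
α = (k/(k−1))·(1 − ΣVar(i)/Var(T)) = (7/6)·(1 − 11.958/36.976) = 0.789

Cronbach's alpha = 0.789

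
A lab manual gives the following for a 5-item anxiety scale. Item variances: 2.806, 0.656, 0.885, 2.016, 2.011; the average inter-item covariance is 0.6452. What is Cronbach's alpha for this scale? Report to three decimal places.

α = 0.758

ΣVar(i) = 2.806 + 0.656 + 0.885 + 2.016 + 2.011 = 8.374
Sum of the 10 distinct covariances = 10 × 0.6452 = 6.4520
σ²_total = ΣVar(i) + 2·Σcov = 8.374 + 2 × 6.4520 = 21.2780
α = (5/4)·(1 − 8.374/21.2780) = 0.758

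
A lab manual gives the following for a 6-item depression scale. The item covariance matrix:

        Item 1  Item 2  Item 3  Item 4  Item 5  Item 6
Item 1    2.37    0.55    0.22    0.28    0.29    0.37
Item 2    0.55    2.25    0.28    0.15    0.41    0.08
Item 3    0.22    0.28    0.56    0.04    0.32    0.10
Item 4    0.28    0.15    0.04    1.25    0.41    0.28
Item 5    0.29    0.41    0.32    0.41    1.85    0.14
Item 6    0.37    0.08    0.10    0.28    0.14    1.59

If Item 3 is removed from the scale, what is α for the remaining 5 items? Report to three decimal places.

α = 0.486

Remaining items: Item 1, Item 2, Item 4, Item 5, Item 6 (k = 5).
sum of item variances = 2.37 + 2.25 + 1.25 + 1.85 + 1.59 = 9.31
σ²_T = 9.31 + 2 × 2.96 = 15.23
α (item deleted) = (5/4)·(1 − 9.31/15.23) = 0.486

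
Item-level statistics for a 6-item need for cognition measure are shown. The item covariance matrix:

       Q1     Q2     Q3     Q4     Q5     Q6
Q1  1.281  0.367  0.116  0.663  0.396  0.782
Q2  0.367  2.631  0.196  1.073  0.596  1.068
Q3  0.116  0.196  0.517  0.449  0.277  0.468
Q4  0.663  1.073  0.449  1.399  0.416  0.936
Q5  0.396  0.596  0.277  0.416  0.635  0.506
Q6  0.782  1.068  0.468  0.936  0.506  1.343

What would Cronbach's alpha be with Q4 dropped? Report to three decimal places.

Remaining items: Q1, Q2, Q3, Q5, Q6 (k = 5).
Σσᵢ² = 1.281 + 2.631 + 0.517 + 0.635 + 1.343 = 6.407
total variance = 6.407 + 2 × 4.772 = 15.951
α (item deleted) = (5/4)·(1 − 6.407/15.951) = 0.748

Cronbach's alpha = 0.748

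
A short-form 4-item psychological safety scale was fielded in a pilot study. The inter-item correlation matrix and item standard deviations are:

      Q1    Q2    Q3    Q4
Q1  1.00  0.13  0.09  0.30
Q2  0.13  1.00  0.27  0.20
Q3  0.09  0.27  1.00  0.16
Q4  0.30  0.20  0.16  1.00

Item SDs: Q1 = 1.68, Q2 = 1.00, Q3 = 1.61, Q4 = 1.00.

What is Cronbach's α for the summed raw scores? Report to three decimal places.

Σσ²ᵢ = 1.68² + 1.00² + 1.61² + 1.00² = 7.4145
Covariances σ_ij = r_ij · s_i · s_j:
  σ(Q1,Q2) = 0.13 × 1.68 × 1.00 = 0.2184
  σ(Q1,Q3) = 0.09 × 1.68 × 1.61 = 0.2434
  σ(Q1,Q4) = 0.30 × 1.68 × 1.00 = 0.5040
  σ(Q2,Q3) = 0.27 × 1.00 × 1.61 = 0.4347
  σ(Q2,Q4) = 0.20 × 1.00 × 1.00 = 0.2000
  σ(Q3,Q4) = 0.16 × 1.61 × 1.00 = 0.2576
σ²_T = Σσ²ᵢ + 2·Σσ_ij = 7.4145 + 2 × 1.8581 = 11.1307
α = (4/3)·(1 − 7.4145/11.1307) = 0.445

α = 0.445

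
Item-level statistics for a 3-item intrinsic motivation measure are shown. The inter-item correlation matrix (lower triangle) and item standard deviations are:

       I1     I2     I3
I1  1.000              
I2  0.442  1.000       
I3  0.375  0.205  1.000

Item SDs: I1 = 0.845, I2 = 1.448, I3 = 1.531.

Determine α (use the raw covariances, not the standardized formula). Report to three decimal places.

α = 0.547

Σσ²ᵢ = 0.845² + 1.448² + 1.531² = 5.1547
Covariances σ_ij = r_ij · s_i · s_j:
  σ(I1,I2) = 0.442 × 0.845 × 1.448 = 0.5408
  σ(I1,I3) = 0.375 × 0.845 × 1.531 = 0.4851
  σ(I2,I3) = 0.205 × 1.448 × 1.531 = 0.4545
σ²_T = Σσ²ᵢ + 2·Σσ_ij = 5.1547 + 2 × 1.4804 = 8.1155
α = (3/2)·(1 − 5.1547/8.1155) = 0.547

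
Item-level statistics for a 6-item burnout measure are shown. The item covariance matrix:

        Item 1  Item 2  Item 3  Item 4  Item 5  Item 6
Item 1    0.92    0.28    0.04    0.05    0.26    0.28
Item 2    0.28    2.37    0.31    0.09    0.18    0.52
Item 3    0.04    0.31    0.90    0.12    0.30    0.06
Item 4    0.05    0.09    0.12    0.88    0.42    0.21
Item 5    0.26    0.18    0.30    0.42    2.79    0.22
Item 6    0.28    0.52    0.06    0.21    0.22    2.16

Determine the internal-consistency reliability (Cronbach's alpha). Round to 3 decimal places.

Σσᵢ² = 0.92 + 2.37 + 0.90 + 0.88 + 2.79 + 2.16 = 10.02
Σ_{i<j} σ_ij = 3.34
Var(T) = 10.02 + 2 × 3.34 = 16.70
α = (k/(k−1))·(1 − Σσᵢ²/Var(T)) = (6/5)·(1 − 10.02/16.70) = 0.480

Cronbach's alpha = 0.480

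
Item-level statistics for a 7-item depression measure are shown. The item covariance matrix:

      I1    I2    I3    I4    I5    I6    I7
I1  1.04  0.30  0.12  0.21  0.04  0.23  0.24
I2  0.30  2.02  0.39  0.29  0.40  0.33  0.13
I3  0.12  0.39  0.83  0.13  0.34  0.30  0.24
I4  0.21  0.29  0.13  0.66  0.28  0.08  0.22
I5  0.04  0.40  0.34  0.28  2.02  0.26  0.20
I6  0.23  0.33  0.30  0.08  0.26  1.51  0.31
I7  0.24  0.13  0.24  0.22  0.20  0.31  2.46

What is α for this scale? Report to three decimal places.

α = 0.570

sum of item variances = 1.04 + 2.02 + 0.83 + 0.66 + 2.02 + 1.51 + 2.46 = 10.54
Σ_{i<j} σ_ij = 5.04
σ²_T = 10.54 + 2 × 5.04 = 20.62
α = (k/(k−1))·(1 − sum of item variances/σ²_T) = (7/6)·(1 − 10.54/20.62) = 0.570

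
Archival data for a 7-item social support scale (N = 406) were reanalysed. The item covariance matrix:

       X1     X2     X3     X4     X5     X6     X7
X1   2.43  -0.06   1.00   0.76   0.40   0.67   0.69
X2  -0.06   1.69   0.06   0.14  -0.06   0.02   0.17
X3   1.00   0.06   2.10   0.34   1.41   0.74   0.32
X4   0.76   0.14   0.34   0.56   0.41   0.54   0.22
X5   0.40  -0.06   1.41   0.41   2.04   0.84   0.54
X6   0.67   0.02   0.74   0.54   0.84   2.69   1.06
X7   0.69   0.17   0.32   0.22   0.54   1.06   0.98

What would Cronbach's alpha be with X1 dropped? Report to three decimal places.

α = 0.688

Remaining items: X2, X3, X4, X5, X6, X7 (k = 6).
ΣVar(i) = 1.69 + 2.10 + 0.56 + 2.04 + 2.69 + 0.98 = 10.06
σ²_T = 10.06 + 2 × 6.75 = 23.56
α (item deleted) = (6/5)·(1 − 10.06/23.56) = 0.688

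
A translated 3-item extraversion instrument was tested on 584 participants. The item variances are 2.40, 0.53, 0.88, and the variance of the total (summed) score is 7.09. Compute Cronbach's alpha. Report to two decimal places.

Σσᵢ² = 2.40 + 0.53 + 0.88 = 3.81
α = (k/(k−1))·(1 − Σσᵢ²/total variance) = (3/2)·(1 − 3.81/7.09) = 0.69

Cronbach's alpha = 0.69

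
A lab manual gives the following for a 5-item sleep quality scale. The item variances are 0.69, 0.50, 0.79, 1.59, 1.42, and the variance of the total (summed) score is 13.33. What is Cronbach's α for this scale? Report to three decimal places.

Σσ²ᵢ = 0.69 + 0.50 + 0.79 + 1.59 + 1.42 = 4.99
α = (k/(k−1))·(1 − Σσ²ᵢ/σ²_total) = (5/4)·(1 − 4.99/13.33) = 0.782

α = 0.782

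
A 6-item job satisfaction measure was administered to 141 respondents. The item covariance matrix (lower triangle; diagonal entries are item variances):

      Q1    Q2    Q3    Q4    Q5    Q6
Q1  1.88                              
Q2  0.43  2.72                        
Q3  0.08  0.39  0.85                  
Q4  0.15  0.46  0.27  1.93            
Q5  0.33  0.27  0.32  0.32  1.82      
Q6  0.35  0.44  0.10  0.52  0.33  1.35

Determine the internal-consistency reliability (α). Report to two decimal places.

α = 0.57

Σσ²ᵢ = 1.88 + 2.72 + 0.85 + 1.93 + 1.82 + 1.35 = 10.55
Sum of off-diagonal covariances = 4.76
σ²_T = 10.55 + 2 × 4.76 = 20.07
α = (k/(k−1))·(1 − Σσ²ᵢ/σ²_T) = (6/5)·(1 − 10.55/20.07) = 0.57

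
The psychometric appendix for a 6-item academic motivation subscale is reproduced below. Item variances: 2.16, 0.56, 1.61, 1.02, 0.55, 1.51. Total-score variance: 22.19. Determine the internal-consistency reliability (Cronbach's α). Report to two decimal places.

Cronbach's α = 0.80

ΣVar(i) = 2.16 + 0.56 + 1.61 + 1.02 + 0.55 + 1.51 = 7.41
α = (k/(k−1))·(1 − ΣVar(i)/Var(T)) = (6/5)·(1 − 7.41/22.19) = 0.80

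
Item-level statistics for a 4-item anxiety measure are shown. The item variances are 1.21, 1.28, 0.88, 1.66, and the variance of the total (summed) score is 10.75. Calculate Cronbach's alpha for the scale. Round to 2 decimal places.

Σσ²ᵢ = 1.21 + 1.28 + 0.88 + 1.66 = 5.03
α = (k/(k−1))·(1 − Σσ²ᵢ/total variance) = (4/3)·(1 − 5.03/10.75) = 0.71

Cronbach's alpha = 0.71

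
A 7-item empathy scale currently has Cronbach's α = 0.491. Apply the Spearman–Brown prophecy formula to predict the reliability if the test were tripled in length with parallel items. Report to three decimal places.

Length factor m = 3
α' = m·α / (1 + (m−1)·α)
   = 3 × 0.491 / (1 + (3 − 1) × 0.491)
   = 1.4730 / 1.9820 = 0.743

predicted reliability = 0.743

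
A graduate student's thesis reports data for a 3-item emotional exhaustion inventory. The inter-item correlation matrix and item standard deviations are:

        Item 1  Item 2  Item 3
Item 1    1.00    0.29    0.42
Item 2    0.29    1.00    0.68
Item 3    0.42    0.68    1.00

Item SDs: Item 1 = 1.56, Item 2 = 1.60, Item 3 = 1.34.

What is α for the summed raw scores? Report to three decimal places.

Σσ²ᵢ = 1.56² + 1.60² + 1.34² = 6.7892
Covariances σ_ij = r_ij · s_i · s_j:
  σ(Item 1,Item 2) = 0.29 × 1.56 × 1.60 = 0.7238
  σ(Item 1,Item 3) = 0.42 × 1.56 × 1.34 = 0.8780
  σ(Item 2,Item 3) = 0.68 × 1.60 × 1.34 = 1.4579
σ²_T = Σσ²ᵢ + 2·Σσ_ij = 6.7892 + 2 × 3.0597 = 12.9086
α = (3/2)·(1 − 6.7892/12.9086) = 0.711

α = 0.711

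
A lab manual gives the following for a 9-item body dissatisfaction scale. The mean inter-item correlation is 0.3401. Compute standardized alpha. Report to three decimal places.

Standardized α = k·r̄ / (1 + (k−1)·r̄) = 9 × 0.3401 / (1 + 8 × 0.3401)
  = 3.0609 / 3.7208 = 0.823

α = 0.823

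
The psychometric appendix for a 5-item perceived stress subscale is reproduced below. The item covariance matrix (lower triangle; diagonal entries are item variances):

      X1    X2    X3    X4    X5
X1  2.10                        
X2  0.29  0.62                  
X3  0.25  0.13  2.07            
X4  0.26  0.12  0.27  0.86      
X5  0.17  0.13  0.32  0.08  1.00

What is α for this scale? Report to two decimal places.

α = 0.47

Σσ²ᵢ = 2.10 + 0.62 + 2.07 + 0.86 + 1.00 = 6.65
Sum of off-diagonal covariances = 2.02
σ²_T = 6.65 + 2 × 2.02 = 10.69
α = (k/(k−1))·(1 − Σσ²ᵢ/σ²_T) = (5/4)·(1 − 6.65/10.69) = 0.47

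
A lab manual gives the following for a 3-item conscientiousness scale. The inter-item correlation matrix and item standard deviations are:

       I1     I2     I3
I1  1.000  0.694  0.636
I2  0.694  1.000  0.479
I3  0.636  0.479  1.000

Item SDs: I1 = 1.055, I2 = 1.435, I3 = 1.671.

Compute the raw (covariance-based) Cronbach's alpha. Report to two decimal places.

α = 0.79

Σσ²ᵢ = 1.055² + 1.435² + 1.671² = 5.9645
Covariances σ_ij = r_ij · s_i · s_j:
  σ(I1,I2) = 0.694 × 1.055 × 1.435 = 1.0507
  σ(I1,I3) = 0.636 × 1.055 × 1.671 = 1.1212
  σ(I2,I3) = 0.479 × 1.435 × 1.671 = 1.1486
σ²_T = Σσ²ᵢ + 2·Σσ_ij = 5.9645 + 2 × 3.3205 = 12.6055
α = (3/2)·(1 − 5.9645/12.6055) = 0.79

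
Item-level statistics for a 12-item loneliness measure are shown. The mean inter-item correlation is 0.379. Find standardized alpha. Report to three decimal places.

Standardized α = k·r̄ / (1 + (k−1)·r̄) = 12 × 0.379 / (1 + 11 × 0.379)
  = 4.5480 / 5.1690 = 0.880

standardized alpha = 0.880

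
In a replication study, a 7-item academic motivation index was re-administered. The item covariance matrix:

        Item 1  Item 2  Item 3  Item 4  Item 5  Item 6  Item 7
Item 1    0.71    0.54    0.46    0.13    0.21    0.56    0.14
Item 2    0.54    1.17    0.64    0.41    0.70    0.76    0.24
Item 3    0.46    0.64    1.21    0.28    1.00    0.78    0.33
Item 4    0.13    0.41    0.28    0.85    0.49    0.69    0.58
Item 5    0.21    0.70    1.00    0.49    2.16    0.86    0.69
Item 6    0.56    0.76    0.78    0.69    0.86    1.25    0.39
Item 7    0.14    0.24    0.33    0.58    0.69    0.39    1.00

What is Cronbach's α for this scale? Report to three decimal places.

Cronbach's α = 0.843

Σσᵢ² = 0.71 + 1.17 + 1.21 + 0.85 + 2.16 + 1.25 + 1.00 = 8.35
Sum of off-diagonal covariances = 10.88
σ²_total = 8.35 + 2 × 10.88 = 30.11
α = (k/(k−1))·(1 − Σσᵢ²/σ²_total) = (7/6)·(1 − 8.35/30.11) = 0.843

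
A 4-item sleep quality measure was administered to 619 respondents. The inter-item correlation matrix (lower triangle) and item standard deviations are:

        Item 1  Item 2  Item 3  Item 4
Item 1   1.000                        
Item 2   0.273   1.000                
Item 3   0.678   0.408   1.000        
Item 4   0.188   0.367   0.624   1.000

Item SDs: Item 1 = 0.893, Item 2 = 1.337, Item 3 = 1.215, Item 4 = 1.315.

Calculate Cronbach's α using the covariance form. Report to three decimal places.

Σσ²ᵢ = 0.893² + 1.337² + 1.215² + 1.315² = 5.7905
Covariances σ_ij = r_ij · s_i · s_j:
  σ(Item 1,Item 2) = 0.273 × 0.893 × 1.337 = 0.3259
  σ(Item 1,Item 3) = 0.678 × 0.893 × 1.215 = 0.7356
  σ(Item 1,Item 4) = 0.188 × 0.893 × 1.315 = 0.2208
  σ(Item 2,Item 3) = 0.408 × 1.337 × 1.215 = 0.6628
  σ(Item 2,Item 4) = 0.367 × 1.337 × 1.315 = 0.6452
  σ(Item 3,Item 4) = 0.624 × 1.215 × 1.315 = 0.9970
σ²_T = Σσ²ᵢ + 2·Σσ_ij = 5.7905 + 2 × 3.5873 = 12.9651
α = (4/3)·(1 − 5.7905/12.9651) = 0.738

α = 0.738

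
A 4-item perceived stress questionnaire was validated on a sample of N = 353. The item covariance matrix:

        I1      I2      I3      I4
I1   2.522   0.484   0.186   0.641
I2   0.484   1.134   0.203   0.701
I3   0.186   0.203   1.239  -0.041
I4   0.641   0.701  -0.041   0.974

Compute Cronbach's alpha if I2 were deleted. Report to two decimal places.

α = 0.37

Remaining items: I1, I3, I4 (k = 3).
ΣVar(i) = 2.522 + 1.239 + 0.974 = 4.735
Var(T) = 4.735 + 2 × 0.786 = 6.307
α (item deleted) = (3/2)·(1 − 4.735/6.307) = 0.37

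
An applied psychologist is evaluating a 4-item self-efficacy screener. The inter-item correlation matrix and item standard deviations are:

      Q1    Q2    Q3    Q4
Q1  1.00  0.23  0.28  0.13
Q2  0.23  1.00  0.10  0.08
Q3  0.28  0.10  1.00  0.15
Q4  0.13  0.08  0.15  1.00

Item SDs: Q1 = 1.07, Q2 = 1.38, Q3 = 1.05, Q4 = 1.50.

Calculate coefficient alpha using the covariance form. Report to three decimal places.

Σσ²ᵢ = 1.07² + 1.38² + 1.05² + 1.50² = 6.4018
Covariances σ_ij = r_ij · s_i · s_j:
  σ(Q1,Q2) = 0.23 × 1.07 × 1.38 = 0.3396
  σ(Q1,Q3) = 0.28 × 1.07 × 1.05 = 0.3146
  σ(Q1,Q4) = 0.13 × 1.07 × 1.50 = 0.2087
  σ(Q2,Q3) = 0.10 × 1.38 × 1.05 = 0.1449
  σ(Q2,Q4) = 0.08 × 1.38 × 1.50 = 0.1656
  σ(Q3,Q4) = 0.15 × 1.05 × 1.50 = 0.2363
σ²_T = Σσ²ᵢ + 2·Σσ_ij = 6.4018 + 2 × 1.4097 = 9.2212
α = (4/3)·(1 − 6.4018/9.2212) = 0.408

coefficient alpha = 0.408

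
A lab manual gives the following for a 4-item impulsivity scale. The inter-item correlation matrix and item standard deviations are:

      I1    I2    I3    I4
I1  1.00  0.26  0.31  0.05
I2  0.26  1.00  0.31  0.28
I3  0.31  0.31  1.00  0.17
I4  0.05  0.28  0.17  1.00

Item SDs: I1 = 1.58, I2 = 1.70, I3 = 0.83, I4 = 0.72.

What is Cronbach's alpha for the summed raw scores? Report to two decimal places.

Σσ²ᵢ = 1.58² + 1.70² + 0.83² + 0.72² = 6.5937
Covariances σ_ij = r_ij · s_i · s_j:
  σ(I1,I2) = 0.26 × 1.58 × 1.70 = 0.6984
  σ(I1,I3) = 0.31 × 1.58 × 0.83 = 0.4065
  σ(I1,I4) = 0.05 × 1.58 × 0.72 = 0.0569
  σ(I2,I3) = 0.31 × 1.70 × 0.83 = 0.4374
  σ(I2,I4) = 0.28 × 1.70 × 0.72 = 0.3427
  σ(I3,I4) = 0.17 × 0.83 × 0.72 = 0.1016
σ²_T = Σσ²ᵢ + 2·Σσ_ij = 6.5937 + 2 × 2.0435 = 10.6807
α = (4/3)·(1 − 6.5937/10.6807) = 0.51

Cronbach's alpha = 0.51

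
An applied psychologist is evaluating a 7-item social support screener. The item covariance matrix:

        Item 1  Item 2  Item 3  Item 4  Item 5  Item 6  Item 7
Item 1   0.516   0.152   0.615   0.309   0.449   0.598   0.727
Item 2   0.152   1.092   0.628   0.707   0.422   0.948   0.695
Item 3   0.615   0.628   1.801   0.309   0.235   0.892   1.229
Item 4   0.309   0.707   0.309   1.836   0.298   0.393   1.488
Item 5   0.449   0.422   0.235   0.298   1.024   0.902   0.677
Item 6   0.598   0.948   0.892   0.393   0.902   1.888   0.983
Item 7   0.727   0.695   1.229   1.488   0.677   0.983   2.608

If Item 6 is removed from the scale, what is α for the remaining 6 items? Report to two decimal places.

α = 0.80

Remaining items: Item 1, Item 2, Item 3, Item 4, Item 5, Item 7 (k = 6).
Σσᵢ² = 0.516 + 1.092 + 1.801 + 1.836 + 1.024 + 2.608 = 8.877
σ²_total = 8.877 + 2 × 8.940 = 26.757
α (item deleted) = (6/5)·(1 − 8.877/26.757) = 0.80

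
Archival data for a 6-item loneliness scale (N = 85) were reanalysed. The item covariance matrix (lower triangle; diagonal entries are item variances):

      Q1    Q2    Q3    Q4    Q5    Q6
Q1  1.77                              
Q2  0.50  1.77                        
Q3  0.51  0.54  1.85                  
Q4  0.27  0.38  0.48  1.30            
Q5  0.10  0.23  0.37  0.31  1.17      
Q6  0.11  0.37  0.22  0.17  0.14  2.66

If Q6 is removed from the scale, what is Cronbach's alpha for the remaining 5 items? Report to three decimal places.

Remaining items: Q1, Q2, Q3, Q4, Q5 (k = 5).
ΣVar(i) = 1.77 + 1.77 + 1.85 + 1.30 + 1.17 = 7.86
total variance = 7.86 + 2 × 3.69 = 15.24
α (item deleted) = (5/4)·(1 − 7.86/15.24) = 0.605

α = 0.605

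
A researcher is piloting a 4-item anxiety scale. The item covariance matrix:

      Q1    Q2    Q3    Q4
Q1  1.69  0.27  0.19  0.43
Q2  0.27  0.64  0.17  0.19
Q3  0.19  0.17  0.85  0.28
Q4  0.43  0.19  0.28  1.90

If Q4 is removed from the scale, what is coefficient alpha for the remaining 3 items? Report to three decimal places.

Remaining items: Q1, Q2, Q3 (k = 3).
Σσᵢ² = 1.69 + 0.64 + 0.85 = 3.18
total variance = 3.18 + 2 × 0.63 = 4.44
α (item deleted) = (3/2)·(1 − 3.18/4.44) = 0.426

coefficient alpha = 0.426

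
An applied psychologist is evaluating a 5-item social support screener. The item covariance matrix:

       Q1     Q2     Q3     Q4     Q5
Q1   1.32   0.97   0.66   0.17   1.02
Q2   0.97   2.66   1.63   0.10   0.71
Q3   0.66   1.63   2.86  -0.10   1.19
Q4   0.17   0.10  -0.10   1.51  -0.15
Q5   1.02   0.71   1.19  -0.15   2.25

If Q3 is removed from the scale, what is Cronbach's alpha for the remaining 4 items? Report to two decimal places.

Remaining items: Q1, Q2, Q4, Q5 (k = 4).
sum of item variances = 1.32 + 2.66 + 1.51 + 2.25 = 7.74
total variance = 7.74 + 2 × 2.82 = 13.38
α (item deleted) = (4/3)·(1 − 7.74/13.38) = 0.56

Cronbach's alpha = 0.56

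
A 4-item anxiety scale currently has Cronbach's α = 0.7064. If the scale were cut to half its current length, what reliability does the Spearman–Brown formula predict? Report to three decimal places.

Length factor m = 1/2
α' = m·α / (1 − (1−m)·α)
   = 1/2 × 0.7064 / (1 − (1 − 1/2) × 0.7064)
   = 0.3532 / 0.6468 = 0.546

predicted reliability = 0.546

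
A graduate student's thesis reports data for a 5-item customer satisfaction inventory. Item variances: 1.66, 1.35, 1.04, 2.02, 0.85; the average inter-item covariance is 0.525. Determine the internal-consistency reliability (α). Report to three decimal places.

Σσᵢ² = 1.66 + 1.35 + 1.04 + 2.02 + 0.85 = 6.92
Sum of the 10 distinct covariances = 10 × 0.525 = 5.250
σ²_total = Σσᵢ² + 2·Σcov = 6.92 + 2 × 5.250 = 17.420
α = (5/4)·(1 − 6.92/17.420) = 0.753

α = 0.753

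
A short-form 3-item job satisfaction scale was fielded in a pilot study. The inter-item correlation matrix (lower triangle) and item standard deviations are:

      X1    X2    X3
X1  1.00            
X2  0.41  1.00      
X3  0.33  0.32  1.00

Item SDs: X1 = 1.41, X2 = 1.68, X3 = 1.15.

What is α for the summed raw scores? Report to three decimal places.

Σσ²ᵢ = 1.41² + 1.68² + 1.15² = 6.1330
Covariances σ_ij = r_ij · s_i · s_j:
  σ(X1,X2) = 0.41 × 1.41 × 1.68 = 0.9712
  σ(X1,X3) = 0.33 × 1.41 × 1.15 = 0.5351
  σ(X2,X3) = 0.32 × 1.68 × 1.15 = 0.6182
σ²_T = Σσ²ᵢ + 2·Σσ_ij = 6.1330 + 2 × 2.1245 = 10.3820
α = (3/2)·(1 − 6.1330/10.3820) = 0.614

α = 0.614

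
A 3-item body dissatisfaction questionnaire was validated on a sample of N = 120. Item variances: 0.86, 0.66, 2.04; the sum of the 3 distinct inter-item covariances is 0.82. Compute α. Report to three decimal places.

ΣVar(i) = 0.86 + 0.66 + 2.04 = 3.56
Sum of distinct covariances = 0.82
Var(T) = ΣVar(i) + 2·Σcov = 3.56 + 2 × 0.82 = 5.20
α = (3/2)·(1 − 3.56/5.20) = 0.473

α = 0.473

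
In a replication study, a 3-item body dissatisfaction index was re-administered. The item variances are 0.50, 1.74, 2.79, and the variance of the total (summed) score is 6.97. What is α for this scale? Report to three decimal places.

α = 0.418

Σσᵢ² = 0.50 + 1.74 + 2.79 = 5.03
α = (k/(k−1))·(1 − Σσᵢ²/σ²_total) = (3/2)·(1 − 5.03/6.97) = 0.418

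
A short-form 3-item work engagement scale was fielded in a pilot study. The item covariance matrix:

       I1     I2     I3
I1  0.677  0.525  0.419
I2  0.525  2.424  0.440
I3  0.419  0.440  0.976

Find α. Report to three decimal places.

sum of item variances = 0.677 + 2.424 + 0.976 = 4.077
Sum of the distinct covariances = 1.384
Var(T) = 4.077 + 2 × 1.384 = 6.845
α = (k/(k−1))·(1 − sum of item variances/Var(T)) = (3/2)·(1 − 4.077/6.845) = 0.607

α = 0.607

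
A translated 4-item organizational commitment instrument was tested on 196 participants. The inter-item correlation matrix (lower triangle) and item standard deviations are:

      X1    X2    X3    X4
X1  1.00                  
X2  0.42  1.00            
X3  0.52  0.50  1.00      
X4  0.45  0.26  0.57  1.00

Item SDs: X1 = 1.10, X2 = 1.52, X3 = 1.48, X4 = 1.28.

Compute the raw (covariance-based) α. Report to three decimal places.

Σσ²ᵢ = 1.10² + 1.52² + 1.48² + 1.28² = 7.3492
Covariances σ_ij = r_ij · s_i · s_j:
  σ(X1,X2) = 0.42 × 1.10 × 1.52 = 0.7022
  σ(X1,X3) = 0.52 × 1.10 × 1.48 = 0.8466
  σ(X1,X4) = 0.45 × 1.10 × 1.28 = 0.6336
  σ(X2,X3) = 0.50 × 1.52 × 1.48 = 1.1248
  σ(X2,X4) = 0.26 × 1.52 × 1.28 = 0.5059
  σ(X3,X4) = 0.57 × 1.48 × 1.28 = 1.0798
σ²_T = Σσ²ᵢ + 2·Σσ_ij = 7.3492 + 2 × 4.8929 = 17.1350
α = (4/3)·(1 − 7.3492/17.1350) = 0.761

α = 0.761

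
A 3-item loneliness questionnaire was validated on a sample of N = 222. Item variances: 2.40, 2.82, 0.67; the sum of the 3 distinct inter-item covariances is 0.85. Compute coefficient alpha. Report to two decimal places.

sum of item variances = 2.40 + 2.82 + 0.67 = 5.89
Sum of distinct covariances = 0.85
total variance = sum of item variances + 2·Σcov = 5.89 + 2 × 0.85 = 7.59
α = (3/2)·(1 − 5.89/7.59) = 0.34

α = 0.34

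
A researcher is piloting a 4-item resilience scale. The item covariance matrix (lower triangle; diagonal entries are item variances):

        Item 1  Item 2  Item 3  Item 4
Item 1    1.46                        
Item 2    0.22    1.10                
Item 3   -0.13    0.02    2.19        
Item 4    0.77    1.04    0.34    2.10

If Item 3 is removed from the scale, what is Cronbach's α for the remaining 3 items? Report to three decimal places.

Cronbach's α = 0.698

Remaining items: Item 1, Item 2, Item 4 (k = 3).
Σσ²ᵢ = 1.46 + 1.10 + 2.10 = 4.66
σ²_total = 4.66 + 2 × 2.03 = 8.72
α (item deleted) = (3/2)·(1 − 4.66/8.72) = 0.698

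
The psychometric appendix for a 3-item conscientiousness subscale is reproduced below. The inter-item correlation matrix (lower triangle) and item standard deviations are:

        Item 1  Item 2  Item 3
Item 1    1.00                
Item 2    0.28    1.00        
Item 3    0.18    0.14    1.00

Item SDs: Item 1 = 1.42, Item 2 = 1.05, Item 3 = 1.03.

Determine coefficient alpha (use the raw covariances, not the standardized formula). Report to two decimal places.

Σσ²ᵢ = 1.42² + 1.05² + 1.03² = 4.1798
Covariances σ_ij = r_ij · s_i · s_j:
  σ(Item 1,Item 2) = 0.28 × 1.42 × 1.05 = 0.4175
  σ(Item 1,Item 3) = 0.18 × 1.42 × 1.03 = 0.2633
  σ(Item 2,Item 3) = 0.14 × 1.05 × 1.03 = 0.1514
σ²_T = Σσ²ᵢ + 2·Σσ_ij = 4.1798 + 2 × 0.8322 = 5.8442
α = (3/2)·(1 − 4.1798/5.8442) = 0.43

coefficient alpha = 0.43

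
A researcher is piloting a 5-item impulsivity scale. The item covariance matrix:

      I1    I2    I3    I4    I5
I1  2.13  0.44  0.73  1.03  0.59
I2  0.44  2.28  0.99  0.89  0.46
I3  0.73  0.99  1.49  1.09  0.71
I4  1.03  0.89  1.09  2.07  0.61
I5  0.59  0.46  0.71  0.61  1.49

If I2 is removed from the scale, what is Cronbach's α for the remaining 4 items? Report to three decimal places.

α = 0.760

Remaining items: I1, I3, I4, I5 (k = 4).
sum of item variances = 2.13 + 1.49 + 2.07 + 1.49 = 7.18
Var(T) = 7.18 + 2 × 4.76 = 16.70
α (item deleted) = (4/3)·(1 − 7.18/16.70) = 0.760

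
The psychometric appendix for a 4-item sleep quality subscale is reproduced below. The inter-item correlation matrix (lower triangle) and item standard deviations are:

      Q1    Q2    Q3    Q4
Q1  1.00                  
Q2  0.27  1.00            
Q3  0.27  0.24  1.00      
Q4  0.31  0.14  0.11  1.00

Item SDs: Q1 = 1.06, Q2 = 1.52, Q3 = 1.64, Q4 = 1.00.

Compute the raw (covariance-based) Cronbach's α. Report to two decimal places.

Σσ²ᵢ = 1.06² + 1.52² + 1.64² + 1.00² = 7.1236
Covariances σ_ij = r_ij · s_i · s_j:
  σ(Q1,Q2) = 0.27 × 1.06 × 1.52 = 0.4350
  σ(Q1,Q3) = 0.27 × 1.06 × 1.64 = 0.4694
  σ(Q1,Q4) = 0.31 × 1.06 × 1.00 = 0.3286
  σ(Q2,Q3) = 0.24 × 1.52 × 1.64 = 0.5983
  σ(Q2,Q4) = 0.14 × 1.52 × 1.00 = 0.2128
  σ(Q3,Q4) = 0.11 × 1.64 × 1.00 = 0.1804
σ²_T = Σσ²ᵢ + 2·Σσ_ij = 7.1236 + 2 × 2.2245 = 11.5726
α = (4/3)·(1 − 7.1236/11.5726) = 0.51

α = 0.51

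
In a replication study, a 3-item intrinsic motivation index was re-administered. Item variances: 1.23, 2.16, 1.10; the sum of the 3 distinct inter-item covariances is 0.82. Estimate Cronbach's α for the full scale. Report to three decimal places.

α = 0.401

ΣVar(i) = 1.23 + 2.16 + 1.10 = 4.49
Sum of distinct covariances = 0.82
total variance = ΣVar(i) + 2·Σcov = 4.49 + 2 × 0.82 = 6.13
α = (3/2)·(1 − 4.49/6.13) = 0.401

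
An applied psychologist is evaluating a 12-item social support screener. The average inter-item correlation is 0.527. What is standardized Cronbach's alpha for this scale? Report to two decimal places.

α = 0.93

Standardized α = k·r̄ / (1 + (k−1)·r̄) = 12 × 0.527 / (1 + 11 × 0.527)
  = 6.3240 / 6.7970 = 0.93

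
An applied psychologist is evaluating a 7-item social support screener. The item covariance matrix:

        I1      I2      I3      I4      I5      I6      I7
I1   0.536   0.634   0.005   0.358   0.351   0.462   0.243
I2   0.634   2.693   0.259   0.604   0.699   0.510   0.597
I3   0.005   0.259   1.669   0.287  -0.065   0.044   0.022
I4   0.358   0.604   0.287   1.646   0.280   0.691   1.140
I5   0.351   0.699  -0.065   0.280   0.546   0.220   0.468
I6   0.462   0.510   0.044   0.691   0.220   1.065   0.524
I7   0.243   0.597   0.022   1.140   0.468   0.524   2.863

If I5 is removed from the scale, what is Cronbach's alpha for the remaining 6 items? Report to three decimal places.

Remaining items: I1, I2, I3, I4, I6, I7 (k = 6).
ΣVar(i) = 0.536 + 2.693 + 1.669 + 1.646 + 1.065 + 2.863 = 10.472
σ²_total = 10.472 + 2 × 6.380 = 23.232
α (item deleted) = (6/5)·(1 − 10.472/23.232) = 0.659

α = 0.659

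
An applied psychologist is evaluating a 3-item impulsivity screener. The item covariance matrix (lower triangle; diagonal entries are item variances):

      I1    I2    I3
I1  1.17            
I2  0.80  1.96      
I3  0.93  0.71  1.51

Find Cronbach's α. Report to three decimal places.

α = 0.769

Σσᵢ² = 1.17 + 1.96 + 1.51 = 4.64
Sum of the distinct covariances = 2.44
σ²_total = 4.64 + 2 × 2.44 = 9.52
α = (k/(k−1))·(1 − Σσᵢ²/σ²_total) = (3/2)·(1 − 4.64/9.52) = 0.769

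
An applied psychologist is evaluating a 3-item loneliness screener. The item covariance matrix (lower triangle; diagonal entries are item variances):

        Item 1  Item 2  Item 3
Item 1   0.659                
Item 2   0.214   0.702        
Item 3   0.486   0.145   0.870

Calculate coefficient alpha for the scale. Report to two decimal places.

Σσ²ᵢ = 0.659 + 0.702 + 0.870 = 2.231
Sum of off-diagonal covariances = 0.845
σ²_T = 2.231 + 2 × 0.845 = 3.921
α = (k/(k−1))·(1 − Σσ²ᵢ/σ²_T) = (3/2)·(1 − 2.231/3.921) = 0.65

α = 0.65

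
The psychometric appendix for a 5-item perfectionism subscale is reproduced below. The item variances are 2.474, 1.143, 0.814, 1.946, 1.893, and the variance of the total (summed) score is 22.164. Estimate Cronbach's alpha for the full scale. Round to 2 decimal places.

α = 0.78

Σσ²ᵢ = 2.474 + 1.143 + 0.814 + 1.946 + 1.893 = 8.270
α = (k/(k−1))·(1 − Σσ²ᵢ/σ²_total) = (5/4)·(1 − 8.270/22.164) = 0.78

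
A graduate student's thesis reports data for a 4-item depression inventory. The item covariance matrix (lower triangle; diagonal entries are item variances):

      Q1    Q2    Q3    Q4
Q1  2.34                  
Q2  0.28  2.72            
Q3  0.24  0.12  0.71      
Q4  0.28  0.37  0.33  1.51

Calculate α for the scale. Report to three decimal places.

α = 0.411

sum of item variances = 2.34 + 2.72 + 0.71 + 1.51 = 7.28
Sum of the distinct covariances = 1.62
σ²_total = 7.28 + 2 × 1.62 = 10.52
α = (k/(k−1))·(1 − sum of item variances/σ²_total) = (4/3)·(1 − 7.28/10.52) = 0.411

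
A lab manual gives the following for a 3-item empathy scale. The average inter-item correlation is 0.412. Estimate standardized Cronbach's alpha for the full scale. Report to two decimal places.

α = 0.68

Standardized α = k·r̄ / (1 + (k−1)·r̄) = 3 × 0.412 / (1 + 2 × 0.412)
  = 1.2360 / 1.8240 = 0.68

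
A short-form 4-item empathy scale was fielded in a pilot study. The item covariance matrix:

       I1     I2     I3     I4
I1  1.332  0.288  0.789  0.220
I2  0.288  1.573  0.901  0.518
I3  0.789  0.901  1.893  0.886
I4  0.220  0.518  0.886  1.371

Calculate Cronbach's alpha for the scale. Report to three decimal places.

α = 0.718

sum of item variances = 1.332 + 1.573 + 1.893 + 1.371 = 6.169
Sum of the distinct covariances = 3.602
Var(T) = 6.169 + 2 × 3.602 = 13.373
α = (k/(k−1))·(1 − sum of item variances/Var(T)) = (4/3)·(1 − 6.169/13.373) = 0.718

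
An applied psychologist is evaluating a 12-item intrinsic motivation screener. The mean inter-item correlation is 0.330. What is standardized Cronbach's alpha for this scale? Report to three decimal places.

Standardized α = k·r̄ / (1 + (k−1)·r̄) = 12 × 0.330 / (1 + 11 × 0.330)
  = 3.9600 / 4.6300 = 0.855

standardized Cronbach's alpha = 0.855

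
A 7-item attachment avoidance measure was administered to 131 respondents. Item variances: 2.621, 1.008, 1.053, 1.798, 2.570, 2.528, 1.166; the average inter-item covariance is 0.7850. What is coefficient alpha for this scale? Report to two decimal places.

ΣVar(i) = 2.621 + 1.008 + 1.053 + 1.798 + 2.570 + 2.528 + 1.166 = 12.744
Sum of the 21 distinct covariances = 21 × 0.7850 = 16.4850
σ²_total = ΣVar(i) + 2·Σcov = 12.744 + 2 × 16.4850 = 45.7140
α = (7/6)·(1 − 12.744/45.7140) = 0.84

α = 0.84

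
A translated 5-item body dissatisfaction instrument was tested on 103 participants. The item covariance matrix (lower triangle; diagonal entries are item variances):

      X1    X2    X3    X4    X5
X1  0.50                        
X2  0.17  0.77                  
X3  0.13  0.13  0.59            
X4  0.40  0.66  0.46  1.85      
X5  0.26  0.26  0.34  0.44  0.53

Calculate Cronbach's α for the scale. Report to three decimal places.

ΣVar(i) = 0.50 + 0.77 + 0.59 + 1.85 + 0.53 = 4.24
Σ_{i<j} σ_ij = 3.25
Var(T) = 4.24 + 2 × 3.25 = 10.74
α = (k/(k−1))·(1 − ΣVar(i)/Var(T)) = (5/4)·(1 − 4.24/10.74) = 0.757

Cronbach's α = 0.757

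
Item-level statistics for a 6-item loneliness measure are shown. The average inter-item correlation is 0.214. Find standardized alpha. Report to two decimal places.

Standardized α = k·r̄ / (1 + (k−1)·r̄) = 6 × 0.214 / (1 + 5 × 0.214)
  = 1.2840 / 2.0700 = 0.62

α = 0.62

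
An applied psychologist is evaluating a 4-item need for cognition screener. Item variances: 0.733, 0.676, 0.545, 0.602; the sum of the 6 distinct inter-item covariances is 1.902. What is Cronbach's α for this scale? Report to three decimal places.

ΣVar(i) = 0.733 + 0.676 + 0.545 + 0.602 = 2.556
Sum of distinct covariances = 1.902
σ²_T = ΣVar(i) + 2·Σcov = 2.556 + 2 × 1.902 = 6.360
α = (4/3)·(1 − 2.556/6.360) = 0.797

α = 0.797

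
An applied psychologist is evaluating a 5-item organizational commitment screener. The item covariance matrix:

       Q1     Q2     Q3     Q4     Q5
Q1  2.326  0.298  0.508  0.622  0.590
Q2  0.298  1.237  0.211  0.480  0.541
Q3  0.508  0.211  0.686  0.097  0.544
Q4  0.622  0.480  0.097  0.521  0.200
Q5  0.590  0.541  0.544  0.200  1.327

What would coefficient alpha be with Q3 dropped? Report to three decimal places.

Remaining items: Q1, Q2, Q4, Q5 (k = 4).
sum of item variances = 2.326 + 1.237 + 0.521 + 1.327 = 5.411
total variance = 5.411 + 2 × 2.731 = 10.873
α (item deleted) = (4/3)·(1 − 5.411/10.873) = 0.670

α = 0.670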